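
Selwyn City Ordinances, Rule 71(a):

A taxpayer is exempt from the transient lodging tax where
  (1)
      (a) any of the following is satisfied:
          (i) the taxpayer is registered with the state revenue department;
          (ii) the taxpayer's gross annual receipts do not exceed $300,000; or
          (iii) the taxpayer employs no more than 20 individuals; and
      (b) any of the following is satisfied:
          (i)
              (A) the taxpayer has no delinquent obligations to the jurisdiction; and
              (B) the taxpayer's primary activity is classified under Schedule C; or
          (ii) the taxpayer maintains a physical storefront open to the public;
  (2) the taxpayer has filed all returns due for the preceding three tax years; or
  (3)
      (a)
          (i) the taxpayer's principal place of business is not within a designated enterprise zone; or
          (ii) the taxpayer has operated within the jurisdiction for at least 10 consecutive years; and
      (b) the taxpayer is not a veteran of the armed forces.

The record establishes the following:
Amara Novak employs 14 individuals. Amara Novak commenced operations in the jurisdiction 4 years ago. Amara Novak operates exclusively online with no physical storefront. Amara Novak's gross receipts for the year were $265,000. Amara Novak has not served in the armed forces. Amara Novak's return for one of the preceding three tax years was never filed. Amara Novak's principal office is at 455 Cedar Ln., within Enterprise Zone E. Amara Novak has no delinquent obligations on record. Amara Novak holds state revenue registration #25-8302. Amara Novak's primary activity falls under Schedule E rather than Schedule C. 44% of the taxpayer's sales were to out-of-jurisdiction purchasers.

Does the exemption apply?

(i) state-registered — met.
(ii) receipts ≤ $300,000 — satisfied.
(iii) ≤ 20 employees — holds.
So (a) is satisfied (T OR T OR T).
(A) no delinquency — holds.
(B) Schedule C activity — fails.
(i) = T AND F = false.
(ii) has storefront — not satisfied.
(b) = F OR F = false.
So (1) is not satisfied (T AND F).
(2) returns current — fails.
(i) not (in enterprise zone) — not satisfied.
(ii) ≥ 10 yrs in jurisdiction — not satisfied.
(a): F OR F → false.
(b) not (veteran) — holds.
So (3) is not satisfied (F AND T).
So Overall is not satisfied (F OR F OR F).

No — not exempt.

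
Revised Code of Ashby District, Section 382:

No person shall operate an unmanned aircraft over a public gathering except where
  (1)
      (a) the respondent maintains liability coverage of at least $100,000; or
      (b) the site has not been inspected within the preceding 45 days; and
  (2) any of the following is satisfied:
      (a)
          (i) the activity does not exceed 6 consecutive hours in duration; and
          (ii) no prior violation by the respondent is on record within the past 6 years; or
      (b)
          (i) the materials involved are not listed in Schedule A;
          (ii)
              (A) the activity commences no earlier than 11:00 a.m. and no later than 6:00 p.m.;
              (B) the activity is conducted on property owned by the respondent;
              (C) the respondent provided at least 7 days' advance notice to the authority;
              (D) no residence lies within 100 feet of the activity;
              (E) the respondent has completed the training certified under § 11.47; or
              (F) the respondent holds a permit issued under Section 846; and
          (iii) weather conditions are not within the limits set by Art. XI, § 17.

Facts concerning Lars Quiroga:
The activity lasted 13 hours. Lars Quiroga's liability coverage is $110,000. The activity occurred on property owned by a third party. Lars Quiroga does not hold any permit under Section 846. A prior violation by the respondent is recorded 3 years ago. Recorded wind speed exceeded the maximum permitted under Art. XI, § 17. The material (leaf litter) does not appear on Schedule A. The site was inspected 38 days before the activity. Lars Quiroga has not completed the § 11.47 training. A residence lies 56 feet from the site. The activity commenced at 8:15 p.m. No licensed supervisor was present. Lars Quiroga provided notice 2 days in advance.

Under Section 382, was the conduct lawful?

(a) coverage ≥ $100,000 — satisfied.
(b) not (site inspected) — not met.
(1): T OR F → true.
(i) ≤ 6 hrs duration — fails.
(ii) no prior violation — not met.
So (a) is not satisfied (F AND F).
(i) not (Schedule A material) — holds.
(A) start within hours — fails.
(B) own property — not satisfied.
(C) ≥7 days' notice — fails.
(D) no residence in 100 ft — not met.
(E) training certified — fails.
(F) holds permit — fails.
(ii): F OR F OR F OR F OR F OR F → false.
(iii) not (weather ok) — satisfied.
So (b) is not satisfied (T AND F AND T).
(2): F OR F → false.
Overall = T AND F = false.

No — unlawful.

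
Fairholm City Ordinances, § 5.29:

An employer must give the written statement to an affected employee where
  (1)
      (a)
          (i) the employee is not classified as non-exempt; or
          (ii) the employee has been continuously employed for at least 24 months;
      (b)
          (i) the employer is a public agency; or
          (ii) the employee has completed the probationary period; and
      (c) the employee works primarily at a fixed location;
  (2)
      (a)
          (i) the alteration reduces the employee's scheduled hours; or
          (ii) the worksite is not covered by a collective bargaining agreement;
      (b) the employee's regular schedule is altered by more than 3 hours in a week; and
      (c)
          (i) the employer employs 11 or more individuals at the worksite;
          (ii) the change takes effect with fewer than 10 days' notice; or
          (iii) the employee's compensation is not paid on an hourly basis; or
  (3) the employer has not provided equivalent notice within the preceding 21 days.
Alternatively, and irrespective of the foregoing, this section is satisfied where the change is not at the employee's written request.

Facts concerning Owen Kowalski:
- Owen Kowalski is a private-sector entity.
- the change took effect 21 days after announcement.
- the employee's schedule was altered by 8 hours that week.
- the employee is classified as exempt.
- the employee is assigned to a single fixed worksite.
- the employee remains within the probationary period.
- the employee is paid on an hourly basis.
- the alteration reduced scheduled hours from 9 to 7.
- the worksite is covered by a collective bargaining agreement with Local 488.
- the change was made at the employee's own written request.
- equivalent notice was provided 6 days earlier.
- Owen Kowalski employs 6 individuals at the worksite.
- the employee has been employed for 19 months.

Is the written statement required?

(i) not (non-exempt) — satisfied.
(ii) tenure ≥ 24 mo. — not satisfied.
So (a) is satisfied (T OR F).
(i) public agency — not satisfied.
(ii) past probation — not satisfied.
(b): F OR F → false.
(c) fixed location — satisfied.
(1) = T AND F AND T = false.
(i) hours reduced — met.
(ii) no CBA — not satisfied.
(a): T OR F → true.
(b) schedule shift > 3h — met.
(i) ≥ 11 at site — not met.
(ii) < 10 days' notice — not satisfied.
(iii) not (hourly-paid) — fails.
So (c) is not satisfied (F OR F OR F).
(2): T AND T AND F → false.
(3) no recent notice — not satisfied.
So Overall is not satisfied (F OR F OR F).
Exception (not employee-requested) — not satisfied.
Result: main false OR exception false → false.

No — not required.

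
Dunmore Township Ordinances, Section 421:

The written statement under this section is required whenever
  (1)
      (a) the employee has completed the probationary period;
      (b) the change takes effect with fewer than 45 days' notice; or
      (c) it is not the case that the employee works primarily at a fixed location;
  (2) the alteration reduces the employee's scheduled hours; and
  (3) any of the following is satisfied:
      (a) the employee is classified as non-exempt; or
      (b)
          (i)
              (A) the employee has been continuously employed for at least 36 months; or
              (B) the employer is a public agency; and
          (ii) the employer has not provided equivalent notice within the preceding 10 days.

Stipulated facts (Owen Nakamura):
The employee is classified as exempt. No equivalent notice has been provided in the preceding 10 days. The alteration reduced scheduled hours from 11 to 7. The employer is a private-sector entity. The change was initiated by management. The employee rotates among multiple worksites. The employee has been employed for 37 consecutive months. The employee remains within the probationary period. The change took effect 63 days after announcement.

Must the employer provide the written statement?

Yes — required.

(a) past probation — fails.
(b) < 45 days' notice — fails.
(c) not (fixed location) — holds.
So (1) is satisfied (F OR F OR T).
(2) hours reduced — satisfied.
(a) non-exempt — not satisfied.
(A) tenure ≥ 36 mo. — satisfied.
(B) public agency — not met.
(i): T OR F → true.
(ii) no recent notice — holds.
(b): T AND T → true.
(3) = F OR T = true.
Overall: T AND T AND T → true.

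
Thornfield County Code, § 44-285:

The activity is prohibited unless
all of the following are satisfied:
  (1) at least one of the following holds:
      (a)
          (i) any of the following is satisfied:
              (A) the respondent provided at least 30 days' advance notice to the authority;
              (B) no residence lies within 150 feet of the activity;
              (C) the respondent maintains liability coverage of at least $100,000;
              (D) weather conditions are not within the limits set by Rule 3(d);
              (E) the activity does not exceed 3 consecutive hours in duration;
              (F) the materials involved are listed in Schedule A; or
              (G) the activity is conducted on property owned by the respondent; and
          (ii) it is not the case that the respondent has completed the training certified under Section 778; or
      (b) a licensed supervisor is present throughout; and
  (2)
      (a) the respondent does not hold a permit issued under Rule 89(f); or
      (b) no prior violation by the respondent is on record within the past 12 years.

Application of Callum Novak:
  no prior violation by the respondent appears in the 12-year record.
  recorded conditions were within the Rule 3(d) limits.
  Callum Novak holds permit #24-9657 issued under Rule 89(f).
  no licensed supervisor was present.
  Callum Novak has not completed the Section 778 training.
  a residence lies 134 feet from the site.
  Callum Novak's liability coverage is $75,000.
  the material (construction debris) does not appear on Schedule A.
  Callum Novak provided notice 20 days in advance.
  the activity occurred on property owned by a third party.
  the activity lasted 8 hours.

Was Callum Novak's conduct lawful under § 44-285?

(A) ≥30 days' notice — not satisfied.
(B) no residence in 150 ft — not met.
(C) coverage ≥ $100,000 — not met.
(D) not (weather ok) — not met.
(E) ≤ 3 hrs duration — not met.
(F) Schedule A material — not met.
(G) own property — not satisfied.
(i) = F OR F OR F OR F OR F OR F OR F = false.
(ii) not (training certified) — met.
(a) = F AND T = false.
(b) supervisor present — fails.
So (1) is not satisfied (F OR F).
(a) not (holds permit) — not satisfied.
(b) no prior violation — satisfied.
(2) = F OR T = true.
So Overall is not satisfied (F AND T).

No — unlawful.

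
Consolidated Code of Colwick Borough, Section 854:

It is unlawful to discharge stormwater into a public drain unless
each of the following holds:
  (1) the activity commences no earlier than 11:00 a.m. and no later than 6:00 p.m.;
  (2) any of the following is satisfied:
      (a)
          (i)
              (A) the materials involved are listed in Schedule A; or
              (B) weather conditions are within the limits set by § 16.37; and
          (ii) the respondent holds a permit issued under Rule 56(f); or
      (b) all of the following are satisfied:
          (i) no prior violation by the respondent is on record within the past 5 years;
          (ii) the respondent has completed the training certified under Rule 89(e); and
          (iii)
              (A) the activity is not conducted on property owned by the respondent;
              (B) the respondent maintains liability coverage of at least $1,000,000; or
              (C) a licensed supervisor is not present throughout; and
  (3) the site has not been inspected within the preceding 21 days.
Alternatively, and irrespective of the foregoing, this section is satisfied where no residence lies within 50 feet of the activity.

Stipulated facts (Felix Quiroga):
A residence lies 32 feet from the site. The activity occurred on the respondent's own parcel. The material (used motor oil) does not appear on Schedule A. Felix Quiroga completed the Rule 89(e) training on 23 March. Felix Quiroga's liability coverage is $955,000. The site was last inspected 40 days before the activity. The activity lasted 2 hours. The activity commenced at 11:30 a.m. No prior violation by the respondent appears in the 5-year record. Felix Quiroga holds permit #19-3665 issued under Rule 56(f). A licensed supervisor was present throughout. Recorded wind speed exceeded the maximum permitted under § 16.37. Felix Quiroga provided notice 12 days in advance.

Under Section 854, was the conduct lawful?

(1) start within hours — satisfied.
(A) Schedule A material — not met.
(B) weather ok — fails.
So (i) is not satisfied (F OR F).
(ii) holds permit — met.
So (a) is not satisfied (F AND T).
(i) no prior violation — met.
(ii) training certified — satisfied.
(A) not (own property) — fails.
(B) coverage ≥ $1,000,000 — not satisfied.
(C) not (supervisor present) — fails.
(iii) = F OR F OR F = false.
So (b) is not satisfied (T AND T AND F).
(2): F OR F → false.
(3) not (site inspected) — holds.
Overall: T AND F AND T → false.
Exception (no residence in 50 ft) — not satisfied.
Result: main false OR exception false → false.

No — unlawful.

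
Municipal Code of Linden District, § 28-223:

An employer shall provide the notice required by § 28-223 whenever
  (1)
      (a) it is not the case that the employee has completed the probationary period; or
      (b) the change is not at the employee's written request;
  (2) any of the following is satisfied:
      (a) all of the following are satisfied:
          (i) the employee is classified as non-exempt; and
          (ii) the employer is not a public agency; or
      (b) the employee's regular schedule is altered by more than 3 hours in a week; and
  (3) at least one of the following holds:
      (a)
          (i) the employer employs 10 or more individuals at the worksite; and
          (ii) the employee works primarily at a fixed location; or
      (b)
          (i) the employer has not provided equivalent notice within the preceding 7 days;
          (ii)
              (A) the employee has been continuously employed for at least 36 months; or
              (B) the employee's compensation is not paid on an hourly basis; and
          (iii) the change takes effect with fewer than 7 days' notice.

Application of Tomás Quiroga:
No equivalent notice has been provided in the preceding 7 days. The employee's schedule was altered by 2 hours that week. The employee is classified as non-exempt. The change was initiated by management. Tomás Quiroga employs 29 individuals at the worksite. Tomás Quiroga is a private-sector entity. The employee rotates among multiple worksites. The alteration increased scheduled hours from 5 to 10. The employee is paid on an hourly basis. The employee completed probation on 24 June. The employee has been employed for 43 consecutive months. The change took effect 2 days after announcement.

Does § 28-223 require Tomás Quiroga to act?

(a) not (past probation) — not met.
(b) not employee-requested — holds.
(1) = F OR T = true.
(i) non-exempt — met.
(ii) not (public agency) — met.
So (a) is satisfied (T AND T).
(b) schedule shift > 3h — not satisfied.
(2): T OR F → true.
(i) ≥ 10 at site — holds.
(ii) fixed location — not met.
(a) = T AND F = false.
(i) no recent notice — met.
(A) tenure ≥ 36 mo. — met.
(B) not (hourly-paid) — not met.
(ii) = T OR F = true.
(iii) < 7 days' notice — satisfied.
(b): T AND T AND T → true.
(3): F OR T → true.
Overall: T AND T AND T → true.

Yes — required.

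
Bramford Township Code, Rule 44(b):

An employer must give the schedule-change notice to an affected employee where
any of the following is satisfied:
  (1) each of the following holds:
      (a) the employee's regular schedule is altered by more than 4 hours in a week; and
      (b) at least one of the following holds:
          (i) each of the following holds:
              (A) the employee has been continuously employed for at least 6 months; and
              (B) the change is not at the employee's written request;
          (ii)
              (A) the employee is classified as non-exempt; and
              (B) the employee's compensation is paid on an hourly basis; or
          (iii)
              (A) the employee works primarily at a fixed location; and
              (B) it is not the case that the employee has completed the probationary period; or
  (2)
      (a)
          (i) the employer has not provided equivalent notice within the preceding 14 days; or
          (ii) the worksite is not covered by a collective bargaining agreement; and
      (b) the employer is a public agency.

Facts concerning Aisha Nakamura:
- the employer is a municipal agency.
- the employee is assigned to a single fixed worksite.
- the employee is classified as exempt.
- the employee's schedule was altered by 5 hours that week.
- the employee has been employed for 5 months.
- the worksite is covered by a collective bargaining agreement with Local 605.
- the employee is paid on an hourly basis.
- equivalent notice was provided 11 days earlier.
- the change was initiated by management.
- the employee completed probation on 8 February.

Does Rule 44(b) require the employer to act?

No — not required.

(a) schedule shift > 4h — satisfied.
(A) tenure ≥ 6 mo. — fails.
(B) not employee-requested — holds.
(i): F AND T → false.
(A) non-exempt — fails.
(B) hourly-paid — met.
(ii) = F AND T = false.
(A) fixed location — satisfied.
(B) not (past probation) — not satisfied.
(iii): T AND F → false.
(b): F OR F OR F → false.
(1): T AND F → false.
(i) no recent notice — not satisfied.
(ii) no CBA — not satisfied.
So (a) is not satisfied (F OR F).
(b) public agency — met.
(2) = F AND T = false.
So Overall is not satisfied (F OR F).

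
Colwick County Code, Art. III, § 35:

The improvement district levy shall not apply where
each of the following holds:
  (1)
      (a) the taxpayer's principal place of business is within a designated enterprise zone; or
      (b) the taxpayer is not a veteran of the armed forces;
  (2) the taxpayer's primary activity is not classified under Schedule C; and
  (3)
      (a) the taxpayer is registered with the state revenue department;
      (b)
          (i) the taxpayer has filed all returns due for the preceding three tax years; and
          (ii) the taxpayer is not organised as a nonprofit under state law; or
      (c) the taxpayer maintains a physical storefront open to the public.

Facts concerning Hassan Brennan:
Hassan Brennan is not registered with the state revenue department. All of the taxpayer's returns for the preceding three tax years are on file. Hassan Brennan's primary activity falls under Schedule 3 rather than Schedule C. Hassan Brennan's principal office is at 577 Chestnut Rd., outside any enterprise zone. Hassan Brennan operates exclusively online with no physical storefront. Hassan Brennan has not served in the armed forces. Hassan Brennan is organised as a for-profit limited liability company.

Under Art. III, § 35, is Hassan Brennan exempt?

(a) in enterprise zone — not met.
(b) not (veteran) — satisfied.
(1) = F OR T = true.
(2) not (Schedule C activity) — holds.
(a) state-registered — not met.
(i) returns current — holds.
(ii) not (nonprofit) — holds.
(b) = T AND T = true.
(c) has storefront — not met.
(3) = F OR T OR F = true.
Overall: T AND T AND T → true.

Yes — exempt.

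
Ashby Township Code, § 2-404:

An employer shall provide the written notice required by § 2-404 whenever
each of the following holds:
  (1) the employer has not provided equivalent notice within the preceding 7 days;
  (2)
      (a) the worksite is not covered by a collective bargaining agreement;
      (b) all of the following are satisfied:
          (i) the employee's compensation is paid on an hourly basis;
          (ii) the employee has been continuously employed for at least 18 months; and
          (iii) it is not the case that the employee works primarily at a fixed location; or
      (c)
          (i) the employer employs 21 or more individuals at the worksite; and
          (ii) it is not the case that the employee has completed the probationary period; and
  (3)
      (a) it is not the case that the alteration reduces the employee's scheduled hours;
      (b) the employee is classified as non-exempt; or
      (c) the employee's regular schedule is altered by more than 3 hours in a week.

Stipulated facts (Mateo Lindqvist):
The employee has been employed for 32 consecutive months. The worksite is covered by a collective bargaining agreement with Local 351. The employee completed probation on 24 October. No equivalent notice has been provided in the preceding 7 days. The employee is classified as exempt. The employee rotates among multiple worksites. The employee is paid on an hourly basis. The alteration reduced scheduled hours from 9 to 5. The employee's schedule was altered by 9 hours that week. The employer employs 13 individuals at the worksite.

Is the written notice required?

(1) no recent notice — satisfied.
(a) no CBA — not met.
(i) hourly-paid — satisfied.
(ii) tenure ≥ 18 mo. — satisfied.
(iii) not (fixed location) — satisfied.
(b): T AND T AND T → true.
(i) ≥ 21 at site — fails.
(ii) not (past probation) — fails.
(c): F AND F → false.
(2) = F OR T OR F = true.
(a) not (hours reduced) — not met.
(b) non-exempt — not met.
(c) schedule shift > 3h — holds.
So (3) is satisfied (F OR F OR T).
Overall = T AND T AND T = true.

Yes — required.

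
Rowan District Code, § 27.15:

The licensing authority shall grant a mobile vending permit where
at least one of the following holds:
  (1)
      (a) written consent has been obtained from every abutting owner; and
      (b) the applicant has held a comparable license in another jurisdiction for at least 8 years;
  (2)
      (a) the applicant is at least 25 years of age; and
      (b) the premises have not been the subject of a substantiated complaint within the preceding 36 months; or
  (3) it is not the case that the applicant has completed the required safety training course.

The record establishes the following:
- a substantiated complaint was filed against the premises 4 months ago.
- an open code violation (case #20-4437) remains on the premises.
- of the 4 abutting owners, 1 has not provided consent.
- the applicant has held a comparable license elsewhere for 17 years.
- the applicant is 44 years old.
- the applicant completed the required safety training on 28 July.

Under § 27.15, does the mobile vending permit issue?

(a) all abutters consent — not met.
(b) prior license ≥ 8 yr — holds.
(1) = F AND T = false.
(a) age ≥ 25 — met.
(b) no complaint in 36 mo. — fails.
(2) = T AND F = false.
(3) not (safety training) — not met.
So Overall is not satisfied (F OR F OR F).

No — denied.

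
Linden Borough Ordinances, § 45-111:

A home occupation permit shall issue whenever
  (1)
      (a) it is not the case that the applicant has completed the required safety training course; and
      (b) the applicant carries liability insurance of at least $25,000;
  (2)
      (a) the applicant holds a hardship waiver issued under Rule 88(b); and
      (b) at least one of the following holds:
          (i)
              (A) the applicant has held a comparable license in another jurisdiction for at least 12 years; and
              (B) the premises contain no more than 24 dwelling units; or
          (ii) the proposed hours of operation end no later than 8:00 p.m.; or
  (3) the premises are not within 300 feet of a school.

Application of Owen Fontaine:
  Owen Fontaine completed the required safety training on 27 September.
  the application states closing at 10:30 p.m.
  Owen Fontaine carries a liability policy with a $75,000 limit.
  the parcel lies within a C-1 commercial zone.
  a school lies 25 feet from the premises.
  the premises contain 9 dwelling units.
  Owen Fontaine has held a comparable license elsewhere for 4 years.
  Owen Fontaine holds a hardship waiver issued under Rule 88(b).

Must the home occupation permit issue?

No — denied.

(a) not (safety training) — not satisfied.
(b) insurance ≥ $25,000 — met.
(1) = F AND T = false.
(a) hardship waiver — met.
(A) prior license ≥ 12 yr — not met.
(B) ≤ 24 units — satisfied.
So (i) is not satisfied (F AND T).
(ii) closes by 8 p.m. — fails.
(b) = F OR F = false.
(2) = T AND F = false.
(3) ≥300 ft from school — not met.
So Overall is not satisfied (F OR F OR F).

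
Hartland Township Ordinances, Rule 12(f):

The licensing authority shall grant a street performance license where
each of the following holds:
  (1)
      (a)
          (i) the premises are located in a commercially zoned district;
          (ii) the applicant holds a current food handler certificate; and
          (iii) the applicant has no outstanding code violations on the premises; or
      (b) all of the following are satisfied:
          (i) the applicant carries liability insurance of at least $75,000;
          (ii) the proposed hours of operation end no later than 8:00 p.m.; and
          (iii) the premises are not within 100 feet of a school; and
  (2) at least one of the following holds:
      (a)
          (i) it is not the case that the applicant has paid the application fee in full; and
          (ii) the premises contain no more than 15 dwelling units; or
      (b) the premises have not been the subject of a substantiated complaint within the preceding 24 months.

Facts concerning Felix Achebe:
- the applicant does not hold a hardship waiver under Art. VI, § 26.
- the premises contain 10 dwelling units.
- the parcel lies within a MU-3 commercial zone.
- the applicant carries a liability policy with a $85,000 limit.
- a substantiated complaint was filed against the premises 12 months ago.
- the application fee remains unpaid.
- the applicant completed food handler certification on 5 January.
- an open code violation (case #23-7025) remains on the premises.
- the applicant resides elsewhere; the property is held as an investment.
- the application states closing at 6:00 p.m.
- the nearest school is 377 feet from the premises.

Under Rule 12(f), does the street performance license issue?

(i) commercially zoned — met.
(ii) food handler cert. — holds.
(iii) no code violations — fails.
(a) = T AND T AND F = false.
(i) insurance ≥ $75,000 — holds.
(ii) closes by 8 p.m. — holds.
(iii) ≥100 ft from school — holds.
(b) = T AND T AND T = true.
(1): F OR T → true.
(i) not (fee paid) — satisfied.
(ii) ≤ 15 units — met.
(a) = T AND T = true.
(b) no complaint in 24 mo. — fails.
(2) = T OR F = true.
Overall: T AND T → true.

Yes — granted.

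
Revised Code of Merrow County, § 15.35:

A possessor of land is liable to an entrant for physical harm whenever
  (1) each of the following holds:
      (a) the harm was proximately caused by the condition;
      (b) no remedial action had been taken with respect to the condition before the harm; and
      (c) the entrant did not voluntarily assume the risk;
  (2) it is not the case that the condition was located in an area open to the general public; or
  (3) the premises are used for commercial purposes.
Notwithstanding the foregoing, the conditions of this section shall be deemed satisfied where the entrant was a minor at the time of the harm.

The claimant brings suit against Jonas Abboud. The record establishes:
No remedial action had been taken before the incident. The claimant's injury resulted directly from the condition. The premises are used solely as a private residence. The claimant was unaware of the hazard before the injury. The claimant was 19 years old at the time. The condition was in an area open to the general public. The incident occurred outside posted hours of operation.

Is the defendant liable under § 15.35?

(a) proximate cause — holds.
(b) no remedial action — met.
(c) no assumed risk — met.
(1): T AND T AND T → true.
(2) not (public area) — not satisfied.
(3) commercial use — not satisfied.
Overall = T OR F OR F = true.
Exception (entrant a minor) — not satisfied.
Result: main true OR exception false → true.

Yes — liable.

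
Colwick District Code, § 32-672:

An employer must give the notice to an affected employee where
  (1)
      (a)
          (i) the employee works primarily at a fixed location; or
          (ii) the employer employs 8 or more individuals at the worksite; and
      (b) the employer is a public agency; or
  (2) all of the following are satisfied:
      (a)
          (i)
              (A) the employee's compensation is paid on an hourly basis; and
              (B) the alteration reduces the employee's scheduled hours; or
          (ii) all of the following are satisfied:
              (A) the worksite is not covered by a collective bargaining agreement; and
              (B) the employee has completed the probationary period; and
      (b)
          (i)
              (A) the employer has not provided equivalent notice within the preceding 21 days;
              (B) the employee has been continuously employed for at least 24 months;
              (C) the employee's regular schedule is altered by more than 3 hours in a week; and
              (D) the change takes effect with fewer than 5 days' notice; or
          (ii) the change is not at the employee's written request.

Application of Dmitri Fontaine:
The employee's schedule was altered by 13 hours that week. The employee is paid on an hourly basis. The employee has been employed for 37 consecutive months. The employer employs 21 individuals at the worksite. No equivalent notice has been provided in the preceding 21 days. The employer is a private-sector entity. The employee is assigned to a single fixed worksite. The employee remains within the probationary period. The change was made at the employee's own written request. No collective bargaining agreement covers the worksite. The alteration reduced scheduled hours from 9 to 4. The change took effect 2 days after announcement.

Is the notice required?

(i) fixed location — met.
(ii) ≥ 8 at site — satisfied.
So (a) is satisfied (T OR T).
(b) public agency — not satisfied.
So (1) is not satisfied (T AND F).
(A) hourly-paid — satisfied.
(B) hours reduced — holds.
(i): T AND T → true.
(A) no CBA — met.
(B) past probation — not met.
(ii): T AND F → false.
So (a) is satisfied (T OR F).
(A) no recent notice — satisfied.
(B) tenure ≥ 24 mo. — holds.
(C) schedule shift > 3h — satisfied.
(D) < 5 days' notice — met.
(i) = T AND T AND T AND T = true.
(ii) not employee-requested — not met.
(b) = T OR F = true.
(2): T AND T → true.
So Overall is satisfied (F OR T).

Yes — required.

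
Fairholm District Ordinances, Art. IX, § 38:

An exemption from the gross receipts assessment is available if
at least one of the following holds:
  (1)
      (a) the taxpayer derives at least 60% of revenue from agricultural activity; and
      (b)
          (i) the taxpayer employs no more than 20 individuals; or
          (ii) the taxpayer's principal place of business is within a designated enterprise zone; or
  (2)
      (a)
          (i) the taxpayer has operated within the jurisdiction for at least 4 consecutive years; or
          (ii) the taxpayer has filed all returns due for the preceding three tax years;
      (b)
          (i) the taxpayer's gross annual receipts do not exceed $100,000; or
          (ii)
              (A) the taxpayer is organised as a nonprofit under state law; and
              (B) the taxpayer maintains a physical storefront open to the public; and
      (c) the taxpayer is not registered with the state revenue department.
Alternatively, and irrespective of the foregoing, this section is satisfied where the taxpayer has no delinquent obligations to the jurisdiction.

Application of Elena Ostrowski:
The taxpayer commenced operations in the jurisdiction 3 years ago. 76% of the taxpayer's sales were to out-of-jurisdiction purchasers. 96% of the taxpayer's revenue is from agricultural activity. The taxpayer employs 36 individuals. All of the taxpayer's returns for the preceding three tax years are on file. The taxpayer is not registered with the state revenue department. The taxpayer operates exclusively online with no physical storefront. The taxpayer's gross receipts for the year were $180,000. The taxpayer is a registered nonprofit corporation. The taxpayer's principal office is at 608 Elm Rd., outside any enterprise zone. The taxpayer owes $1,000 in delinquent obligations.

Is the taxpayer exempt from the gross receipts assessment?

(a) ≥60% agricultural — satisfied.
(i) ≤ 20 employees — not met.
(ii) in enterprise zone — not met.
(b) = F OR F = false.
(1): T AND F → false.
(i) ≥ 4 yrs in jurisdiction — not met.
(ii) returns current — holds.
So (a) is satisfied (F OR T).
(i) receipts ≤ $100,000 — not satisfied.
(A) nonprofit — met.
(B) has storefront — not met.
(ii): T AND F → false.
(b) = F OR F = false.
(c) not (state-registered) — met.
So (2) is not satisfied (T AND F AND T).
Overall: F OR F → false.
Exception (no delinquency) — not satisfied.
Result: main false OR exception false → false.

No — not exempt.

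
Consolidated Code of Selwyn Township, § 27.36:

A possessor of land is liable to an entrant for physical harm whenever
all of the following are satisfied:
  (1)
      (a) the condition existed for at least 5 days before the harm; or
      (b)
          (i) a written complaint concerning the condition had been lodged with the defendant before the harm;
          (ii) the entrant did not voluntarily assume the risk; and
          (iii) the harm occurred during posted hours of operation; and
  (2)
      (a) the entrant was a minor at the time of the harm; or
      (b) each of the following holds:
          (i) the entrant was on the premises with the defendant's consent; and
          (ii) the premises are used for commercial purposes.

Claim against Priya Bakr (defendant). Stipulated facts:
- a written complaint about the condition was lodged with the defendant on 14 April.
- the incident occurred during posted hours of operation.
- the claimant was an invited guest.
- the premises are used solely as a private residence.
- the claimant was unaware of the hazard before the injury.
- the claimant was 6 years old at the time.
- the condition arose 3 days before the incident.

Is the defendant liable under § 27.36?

(a) condition ≥5 days old — fails.
(i) complaint lodged — satisfied.
(ii) no assumed risk — satisfied.
(iii) during posted hours — satisfied.
(b): T AND T AND T → true.
(1) = F OR T = true.
(a) entrant a minor — holds.
(i) consent to enter — satisfied.
(ii) commercial use — fails.
(b) = T AND F = false.
(2): T OR F → true.
So Overall is satisfied (T AND T).

Yes — liable.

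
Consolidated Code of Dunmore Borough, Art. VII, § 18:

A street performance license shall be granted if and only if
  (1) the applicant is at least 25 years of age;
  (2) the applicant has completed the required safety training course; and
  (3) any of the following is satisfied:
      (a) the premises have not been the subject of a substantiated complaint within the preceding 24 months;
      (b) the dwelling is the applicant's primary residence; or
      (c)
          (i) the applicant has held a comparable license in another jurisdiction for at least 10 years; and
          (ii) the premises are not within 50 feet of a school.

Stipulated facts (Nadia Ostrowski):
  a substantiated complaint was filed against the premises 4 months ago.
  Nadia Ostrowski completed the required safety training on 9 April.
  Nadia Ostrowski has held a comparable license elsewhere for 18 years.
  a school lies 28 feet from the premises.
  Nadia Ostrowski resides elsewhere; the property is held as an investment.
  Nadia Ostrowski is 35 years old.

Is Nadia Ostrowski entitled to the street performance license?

No — denied.

(1) age ≥ 25 — holds.
(2) safety training — holds.
(a) no complaint in 24 mo. — not satisfied.
(b) primary residence — fails.
(i) prior license ≥ 10 yr — holds.
(ii) ≥50 ft from school — not met.
(c): T AND F → false.
So (3) is not satisfied (F OR F OR F).
Overall: T AND T AND F → false.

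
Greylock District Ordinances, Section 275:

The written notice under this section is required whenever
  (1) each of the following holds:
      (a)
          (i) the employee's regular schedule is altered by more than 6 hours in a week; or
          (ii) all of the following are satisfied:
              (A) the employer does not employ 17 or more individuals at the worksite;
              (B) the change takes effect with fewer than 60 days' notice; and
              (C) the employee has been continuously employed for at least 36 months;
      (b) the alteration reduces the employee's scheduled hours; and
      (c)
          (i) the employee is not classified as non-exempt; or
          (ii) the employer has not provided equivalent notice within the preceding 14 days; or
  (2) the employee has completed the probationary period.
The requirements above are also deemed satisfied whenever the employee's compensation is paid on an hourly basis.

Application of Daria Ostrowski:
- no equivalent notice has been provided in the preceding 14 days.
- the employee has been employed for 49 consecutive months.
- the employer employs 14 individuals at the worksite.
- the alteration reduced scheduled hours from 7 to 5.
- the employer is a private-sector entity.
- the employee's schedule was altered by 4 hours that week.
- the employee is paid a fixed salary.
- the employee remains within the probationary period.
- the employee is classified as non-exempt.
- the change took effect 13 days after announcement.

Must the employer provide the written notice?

(i) schedule shift > 6h — not satisfied.
(A) not (≥ 17 at site) — satisfied.
(B) < 60 days' notice — met.
(C) tenure ≥ 36 mo. — satisfied.
So (ii) is satisfied (T AND T AND T).
(a) = F OR T = true.
(b) hours reduced — met.
(i) not (non-exempt) — fails.
(ii) no recent notice — holds.
So (c) is satisfied (F OR T).
So (1) is satisfied (T AND T AND T).
(2) past probation — not satisfied.
So Overall is satisfied (T OR F).
Exception (hourly-paid) — not satisfied.
Result: main true OR exception false → true.

Yes — required.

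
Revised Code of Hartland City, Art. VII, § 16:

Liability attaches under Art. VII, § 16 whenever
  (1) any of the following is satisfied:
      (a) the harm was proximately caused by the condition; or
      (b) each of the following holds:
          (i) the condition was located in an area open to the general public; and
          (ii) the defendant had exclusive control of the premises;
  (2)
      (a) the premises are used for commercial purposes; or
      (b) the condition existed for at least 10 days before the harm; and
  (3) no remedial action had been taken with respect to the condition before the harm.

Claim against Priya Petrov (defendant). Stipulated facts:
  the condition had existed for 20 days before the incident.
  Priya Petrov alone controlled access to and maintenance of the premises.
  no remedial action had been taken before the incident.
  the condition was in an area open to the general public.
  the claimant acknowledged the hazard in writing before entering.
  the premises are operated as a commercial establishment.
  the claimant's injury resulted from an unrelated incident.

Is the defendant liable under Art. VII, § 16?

Yes — liable.

(a) proximate cause — not met.
(i) public area — met.
(ii) exclusive control — met.
So (b) is satisfied (T AND T).
(1): F OR T → true.
(a) commercial use — satisfied.
(b) condition ≥10 days old — holds.
(2) = T OR T = true.
(3) no remedial action — met.
So Overall is satisfied (T AND T AND T).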